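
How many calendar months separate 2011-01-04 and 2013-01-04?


From January 2011 to January 2013
2 years * 12 = 24 months = 24

24 months


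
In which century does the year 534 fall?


Century = (year - 1) // 100 + 1
= (534 - 1) // 100 + 1
= 533 // 100 + 1
= 5 + 1

6th century


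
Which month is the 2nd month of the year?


Month 2 of 12

February


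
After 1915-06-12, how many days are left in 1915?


Day of year: 163 of 365
Remaining = 365 - 163

202 days


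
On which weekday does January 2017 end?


January 2017 has 31 days
Anchor: Jan 1, 2017. With p = 2017 - 1 = 2016: (p + p//4 - p//100 + p//400) mod 7 = (2016 + 504 - 20 + 5) mod 7 = 2505 mod 7 = 6 -> Sunday (Mon=0 ... Sun=6)
January 1 is the anchor itself -> Sunday
Last day offset: 31 - 1 = 30 days
Weekday index = (6 + 30) mod 7 = 1

Tuesday, January 31


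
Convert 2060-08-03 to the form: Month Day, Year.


ISO 2060-08-03 parses as year=2060, month=08, day=03
Month 8 -> August

August 3, 2060


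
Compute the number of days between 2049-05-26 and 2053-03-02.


From 2049-05-26 to 2053-03-02
2049-05-26: days before May = 31 + 28 + 31 + 30 = 120 (2049 is not a leap year); day of year = 120 + 26 = 146
2053-03-02: days before March = 31 + 28 = 59 (2053 is not a leap year); day of year = 59 + 2 = 61
Rest of 2049: 365 - 146 = 219
Full years 2050 (365), 2051 (365), 2052 (366): 1096
Total = 219 + 1096 + 61 = 1376

1376 days


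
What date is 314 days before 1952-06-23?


Start: 1952-06-23, subtract 314 days
Back 23 days from June 23 reaches May 31, 1952 -> 291 left
May 1952 has 31 days -> back to April 30, 1952 -> 260 left
April 1952 has 30 days -> back to March 31, 1952 -> 230 left
March 1952 has 31 days -> back to February 29, 1952 -> 199 left
February 1952 has 29 days -> back to January 31, 1952 -> 170 left
January 1952 has 31 days -> back to December 31, 1951 -> 139 left
December 1951 has 31 days -> back to November 30, 1951 -> 108 left
November 1951 has 30 days -> back to October 31, 1951 -> 78 left
October 1951 has 31 days -> back to September 30, 1951 -> 47 left
September 1951 has 30 days -> back to August 31, 1951 -> 17 left
August 1951: 31 - 17 = 14 -> lands on August 14

Result: 1951-08-14


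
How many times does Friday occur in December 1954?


December 1954 has 31 days
Anchor: Jan 1, 1954. With p = 1954 - 1 = 1953: (p + p//4 - p//100 + p//400) mod 7 = (1953 + 488 - 19 + 4) mod 7 = 2426 mod 7 = 4 -> Friday (Mon=0 ... Sun=6)
Days before December (Jan-Nov): 334; December 1 index = (4 + 334) mod 7 = 2 -> Wednesday
First Friday is December 3
Fridays: 3, 10, 17, 24, 31

5 Fridays


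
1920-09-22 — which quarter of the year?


Month: September (month 9)
Q1: Jan-Mar, Q2: Apr-Jun, Q3: Jul-Sep, Q4: Oct-Dec

Q3


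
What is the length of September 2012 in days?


September 2012

30 days


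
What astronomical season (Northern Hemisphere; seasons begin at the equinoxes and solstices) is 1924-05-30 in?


Date: May 30
Astronomical Spring (approx.; exact equinox/solstice day varies by year): March 20 to June 20
May 30 falls within the Spring window

Spring


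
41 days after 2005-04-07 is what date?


Start: 2005-04-07, add 41 days
April 2005 has 30 days: 30 - 7 = 23 days to April 30 -> 18 left
May 2005: 18 <= 31 -> lands on May 18

Result: 2005-05-18


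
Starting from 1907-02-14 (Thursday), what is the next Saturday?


Current: Thursday
Target: Saturday
Days ahead: 2

Next Saturday: 1907-02-16


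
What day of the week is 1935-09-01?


Date: September 1, 1935
Anchor: Jan 1, 1935. With p = 1935 - 1 = 1934: (p + p//4 - p//100 + p//400) mod 7 = (1934 + 483 - 19 + 4) mod 7 = 2402 mod 7 = 1 -> Tuesday (Mon=0 ... Sun=6)
Days before September (Jan-Aug): 243; offset = 243 + 1 - 1 = 243
Weekday index = (1 + 243) mod 7 = 6

Day of the week: Sunday


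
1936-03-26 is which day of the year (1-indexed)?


Date: March 26, 1936
Days in months 1 through 2: 60
Plus 26 days in March

Day of year: 86


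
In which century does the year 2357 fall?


Century = (year - 1) // 100 + 1
= (2357 - 1) // 100 + 1
= 2356 // 100 + 1
= 23 + 1

24th century


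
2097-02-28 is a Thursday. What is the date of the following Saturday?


Current: Thursday
Target: Saturday
Days ahead: 2

Next Saturday: 2097-03-02


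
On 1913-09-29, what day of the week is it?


Date: September 29, 1913
Anchor: Jan 1, 1913. With p = 1913 - 1 = 1912: (p + p//4 - p//100 + p//400) mod 7 = (1912 + 478 - 19 + 4) mod 7 = 2375 mod 7 = 2 -> Wednesday (Mon=0 ... Sun=6)
Days before September (Jan-Aug): 243; offset = 243 + 29 - 1 = 271
Weekday index = (2 + 271) mod 7 = 0

Day of the week: Monday


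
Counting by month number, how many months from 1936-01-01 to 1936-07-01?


From January 1936 to July 1936
0 years * 12 = 0 months, plus 6 months = 6

6 months


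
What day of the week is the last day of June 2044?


June 2044 has 30 days
Anchor: Jan 1, 2044. With p = 2044 - 1 = 2043: (p + p//4 - p//100 + p//400) mod 7 = (2043 + 510 - 20 + 5) mod 7 = 2538 mod 7 = 4 -> Friday (Mon=0 ... Sun=6)
Days before June (Jan-May): 152; June 1 index = (4 + 152) mod 7 = 2 -> Wednesday
Last day offset: 30 - 1 = 29 days
Weekday index = (2 + 29) mod 7 = 3

Thursday, June 30


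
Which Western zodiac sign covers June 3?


Date: June 3
Conventional tropical zodiac dates: Gemini from May 21 onward; Cancer starts June 21
June 3 falls within the Gemini range

Gemini


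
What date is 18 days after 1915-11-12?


Start: 1915-11-12, add 18 days
November 1915 has 30 days; 12 + 18 = 30 stays within November

Result: 1915-11-30


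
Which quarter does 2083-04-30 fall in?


Month: April (month 4)
Q1: Jan-Mar, Q2: Apr-Jun, Q3: Jul-Sep, Q4: Oct-Dec

Q2


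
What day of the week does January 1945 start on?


Target: January 1, 1945
Anchor: Jan 1, 1945. With p = 1945 - 1 = 1944: (p + p//4 - p//100 + p//400) mod 7 = (1944 + 486 - 19 + 4) mod 7 = 2415 mod 7 = 0 -> Monday (Mon=0 ... Sun=6)
Offset from anchor: 0 days
Weekday index = (0 + 0) mod 7 = 0

Monday


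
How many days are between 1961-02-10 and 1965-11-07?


From 1961-02-10 to 1965-11-07
1961-02-10: days before February = 31; day of year = 31 + 10 = 41
1965-11-07: days before November = 31 + 28 + 31 + 30 + 31 + 30 + 31 + 31 + 30 + 31 = 304 (1965 is not a leap year); day of year = 304 + 7 = 311
Rest of 1961: 365 - 41 = 324
Full years 1962 (365), 1963 (365), 1964 (366): 1096
Total = 324 + 1096 + 311 = 1731

1731 days


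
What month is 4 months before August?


August is month 8
8 - 4 = 4

April


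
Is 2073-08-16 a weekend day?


Anchor: Jan 1, 2073. With p = 2073 - 1 = 2072: (p + p//4 - p//100 + p//400) mod 7 = (2072 + 518 - 20 + 5) mod 7 = 2575 mod 7 = 6 -> Sunday (Mon=0 ... Sun=6)
Day of year: 228; offset = 227
Weekday index = (6 + 227) mod 7 = 2 -> Wednesday
Weekend days: Saturday, Sunday

No


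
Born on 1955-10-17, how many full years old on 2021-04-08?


Birth: 1955-10-17
Reference: 2021-04-08
Year difference: 2021 - 1955 = 66
Birthday not yet reached in 2021, subtract 1

65 years old


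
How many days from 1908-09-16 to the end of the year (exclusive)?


Day of year: 260 of 366
Remaining = 366 - 260

106 days


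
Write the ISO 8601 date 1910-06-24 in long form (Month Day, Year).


ISO 1910-06-24 parses as year=1910, month=06, day=24
Month 6 -> June

June 24, 1910


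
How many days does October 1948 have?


October 1948

31 days


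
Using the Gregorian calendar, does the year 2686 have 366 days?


Gregorian leap year rule: divisible by 4, but not by 100, unless also by 400.
2686 is not divisible by 4 -> not a leap year

No


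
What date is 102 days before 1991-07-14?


Start: 1991-07-14, subtract 102 days
Back 14 days from July 14 reaches June 30, 1991 -> 88 left
June 1991 has 30 days -> back to May 31, 1991 -> 58 left
May 1991 has 31 days -> back to April 30, 1991 -> 27 left
April 1991: 30 - 27 = 3 -> lands on April 3

Result: 1991-04-03


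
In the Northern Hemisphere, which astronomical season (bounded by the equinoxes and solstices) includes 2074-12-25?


Date: December 25
Astronomical Winter (approx.; exact equinox/solstice day varies by year): December 21 to March 19
December 25 falls within the Winter window

Winter


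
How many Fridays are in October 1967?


October 1967 has 31 days
Anchor: Jan 1, 1967. With p = 1967 - 1 = 1966: (p + p//4 - p//100 + p//400) mod 7 = (1966 + 491 - 19 + 4) mod 7 = 2442 mod 7 = 6 -> Sunday (Mon=0 ... Sun=6)
Days before October (Jan-Sep): 273; October 1 index = (6 + 273) mod 7 = 6 -> Sunday
First Friday is October 6
Fridays: 6, 13, 20, 27

4 Fridays


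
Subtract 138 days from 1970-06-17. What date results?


Start: 1970-06-17, subtract 138 days
Back 17 days from June 17 reaches May 31, 1970 -> 121 left
May 1970 has 31 days -> back to April 30, 1970 -> 90 left
April 1970 has 30 days -> back to March 31, 1970 -> 60 left
March 1970 has 31 days -> back to February 28, 1970 -> 29 left
February 1970 has 28 days -> back to January 31, 1970 -> 1 left
January 1970: 31 - 1 = 30 -> lands on January 30

Result: 1970-01-30


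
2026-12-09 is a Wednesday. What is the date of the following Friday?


Current: Wednesday
Target: Friday
Days ahead: 2

Next Friday: 2026-12-11


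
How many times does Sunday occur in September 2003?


September 2003 has 30 days
Anchor: Jan 1, 2003. With p = 2003 - 1 = 2002: (p + p//4 - p//100 + p//400) mod 7 = (2002 + 500 - 20 + 5) mod 7 = 2487 mod 7 = 2 -> Wednesday (Mon=0 ... Sun=6)
Days before September (Jan-Aug): 243; September 1 index = (2 + 243) mod 7 = 0 -> Monday
First Sunday is September 7
Sundays: 7, 14, 21, 28

4 Sundays


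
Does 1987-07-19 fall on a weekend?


Anchor: Jan 1, 1987. With p = 1987 - 1 = 1986: (p + p//4 - p//100 + p//400) mod 7 = (1986 + 496 - 19 + 4) mod 7 = 2467 mod 7 = 3 -> Thursday (Mon=0 ... Sun=6)
Day of year: 200; offset = 199
Weekday index = (3 + 199) mod 7 = 6 -> Sunday
Weekend days: Saturday, Sunday

Yes


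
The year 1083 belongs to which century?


Century = (year - 1) // 100 + 1
= (1083 - 1) // 100 + 1
= 1082 // 100 + 1
= 10 + 1

11th century


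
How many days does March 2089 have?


March 2089

31 days


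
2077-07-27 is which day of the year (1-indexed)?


Date: July 27, 2077
Days in months 1 through 6: 181
Plus 27 days in July

Day of year: 208


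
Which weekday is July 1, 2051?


Target: July 1, 2051
Anchor: Jan 1, 2051. With p = 2051 - 1 = 2050: (p + p//4 - p//100 + p//400) mod 7 = (2050 + 512 - 20 + 5) mod 7 = 2547 mod 7 = 6 -> Sunday (Mon=0 ... Sun=6)
Days before July (Jan-Jun): 181 days
Weekday index = (6 + 181) mod 7 = 5

Saturday


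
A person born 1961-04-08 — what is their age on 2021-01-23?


Birth: 1961-04-08
Reference: 2021-01-23
Year difference: 2021 - 1961 = 60
Birthday not yet reached in 2021, subtract 1

59 years old


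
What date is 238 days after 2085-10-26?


Start: 2085-10-26, add 238 days
October 2085 has 31 days: 31 - 26 = 5 days to October 31 -> 233 left
November 2085 has 30 days -> 203 left
December 2085 has 31 days -> 172 left
January 2086 has 31 days -> 141 left
February 2086 has 28 days -> 113 left
March 2086 has 31 days -> 82 left
April 2086 has 30 days -> 52 left
May 2086 has 31 days -> 21 left
June 2086: 21 <= 30 -> lands on June 21

Result: 2086-06-21


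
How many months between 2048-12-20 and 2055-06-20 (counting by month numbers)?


From December 2048 to June 2055
7 years * 12 = 84 months, minus 6 months = 78

78 months


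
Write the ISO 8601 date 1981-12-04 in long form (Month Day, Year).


ISO 1981-12-04 parses as year=1981, month=12, day=04
Month 12 -> December

December 4, 1981


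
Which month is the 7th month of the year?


Month 7 of 12

July


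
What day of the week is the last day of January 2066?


January 2066 has 31 days
Anchor: Jan 1, 2066. With p = 2066 - 1 = 2065: (p + p//4 - p//100 + p//400) mod 7 = (2065 + 516 - 20 + 5) mod 7 = 2566 mod 7 = 4 -> Friday (Mon=0 ... Sun=6)
January 1 is the anchor itself -> Friday
Last day offset: 31 - 1 = 30 days
Weekday index = (4 + 30) mod 7 = 6

Sunday, January 31


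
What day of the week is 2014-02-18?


Date: February 18, 2014
Anchor: Jan 1, 2014. With p = 2014 - 1 = 2013: (p + p//4 - p//100 + p//400) mod 7 = (2013 + 503 - 20 + 5) mod 7 = 2501 mod 7 = 2 -> Wednesday (Mon=0 ... Sun=6)
Days before February (Jan): 31; offset = 31 + 18 - 1 = 48
Weekday index = (2 + 48) mod 7 = 1

Day of the week: Tuesday


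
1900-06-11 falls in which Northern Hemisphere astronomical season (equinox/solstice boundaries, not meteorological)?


Date: June 11
Astronomical Spring (approx.; exact equinox/solstice day varies by year): March 20 to June 20
June 11 falls within the Spring window

Spring


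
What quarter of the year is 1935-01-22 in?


Month: January (month 1)
Q1: Jan-Mar, Q2: Apr-Jun, Q3: Jul-Sep, Q4: Oct-Dec

Q1


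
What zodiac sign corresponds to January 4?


Date: January 4
Conventional tropical zodiac dates: Capricorn from December 22 onward; Aquarius starts January 20
January 4 falls within the Capricorn range

Capricorn


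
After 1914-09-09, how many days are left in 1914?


Day of year: 252 of 365
Remaining = 365 - 252

113 days


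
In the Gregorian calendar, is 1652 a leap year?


Gregorian leap year rule: divisible by 4, but not by 100, unless also by 400.
1652 is divisible by 4 but not 100 -> leap year

Yes


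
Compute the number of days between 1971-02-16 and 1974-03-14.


From 1971-02-16 to 1974-03-14
1971-02-16: days before February = 31; day of year = 31 + 16 = 47
1974-03-14: days before March = 31 + 28 = 59 (1974 is not a leap year); day of year = 59 + 14 = 73
Rest of 1971: 365 - 47 = 318
Full years 1972 (366), 1973 (365): 731
Total = 318 + 731 + 73 = 1122

1122 days


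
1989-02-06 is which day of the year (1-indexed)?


Date: February 6, 1989
Days in months 1 through 1: 31
Plus 6 days in February

Day of year: 37


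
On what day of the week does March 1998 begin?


Target: March 1, 1998
Anchor: Jan 1, 1998. With p = 1998 - 1 = 1997: (p + p//4 - p//100 + p//400) mod 7 = (1997 + 499 - 19 + 4) mod 7 = 2481 mod 7 = 3 -> Thursday (Mon=0 ... Sun=6)
Days before March (Jan-Feb): 59 days
Weekday index = (3 + 59) mod 7 = 6

Sunday


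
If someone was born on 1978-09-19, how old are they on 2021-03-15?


Birth: 1978-09-19
Reference: 2021-03-15
Year difference: 2021 - 1978 = 43
Birthday not yet reached in 2021, subtract 1

42 years old


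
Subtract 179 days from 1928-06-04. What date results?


Start: 1928-06-04, subtract 179 days
Back 4 days from June 4 reaches May 31, 1928 -> 175 left
May 1928 has 31 days -> back to April 30, 1928 -> 144 left
April 1928 has 30 days -> back to March 31, 1928 -> 114 left
March 1928 has 31 days -> back to February 29, 1928 -> 83 left
February 1928 has 29 days -> back to January 31, 1928 -> 54 left
January 1928 has 31 days -> back to December 31, 1927 -> 23 left
December 1927: 31 - 23 = 8 -> lands on December 8

Result: 1927-12-08


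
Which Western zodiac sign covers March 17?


Date: March 17
Conventional tropical zodiac dates: Pisces from February 19 onward; Aries starts March 21
March 17 falls within the Pisces range

Pisces


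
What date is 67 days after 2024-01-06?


Start: 2024-01-06, add 67 days
January 2024 has 31 days: 31 - 6 = 25 days to January 31 -> 42 left
February 2024 has 29 days -> 13 left
March 2024: 13 <= 31 -> lands on March 13

Result: 2024-03-13


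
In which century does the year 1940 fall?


Century = (year - 1) // 100 + 1
= (1940 - 1) // 100 + 1
= 1939 // 100 + 1
= 19 + 1

20th century


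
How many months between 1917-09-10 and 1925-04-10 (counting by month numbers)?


From September 1917 to April 1925
8 years * 12 = 96 months, minus 5 months = 91

91 months


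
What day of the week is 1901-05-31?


Date: May 31, 1901
Anchor: Jan 1, 1901. With p = 1901 - 1 = 1900: (p + p//4 - p//100 + p//400) mod 7 = (1900 + 475 - 19 + 4) mod 7 = 2360 mod 7 = 1 -> Tuesday (Mon=0 ... Sun=6)
Days before May (Jan-Apr): 120; offset = 120 + 31 - 1 = 150
Weekday index = (1 + 150) mod 7 = 4

Day of the week: Friday


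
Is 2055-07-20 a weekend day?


Anchor: Jan 1, 2055. With p = 2055 - 1 = 2054: (p + p//4 - p//100 + p//400) mod 7 = (2054 + 513 - 20 + 5) mod 7 = 2552 mod 7 = 4 -> Friday (Mon=0 ... Sun=6)
Day of year: 201; offset = 200
Weekday index = (4 + 200) mod 7 = 1 -> Tuesday
Weekend days: Saturday, Sunday

No


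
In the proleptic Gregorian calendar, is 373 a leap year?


Gregorian leap year rule: divisible by 4, but not by 100, unless also by 400.
373 is not divisible by 4 -> not a leap year

No


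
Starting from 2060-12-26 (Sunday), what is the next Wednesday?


Current: Sunday
Target: Wednesday
Days ahead: 3

Next Wednesday: 2060-12-29


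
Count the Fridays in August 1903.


August 1903 has 31 days
Anchor: Jan 1, 1903. With p = 1903 - 1 = 1902: (p + p//4 - p//100 + p//400) mod 7 = (1902 + 475 - 19 + 4) mod 7 = 2362 mod 7 = 3 -> Thursday (Mon=0 ... Sun=6)
Days before August (Jan-Jul): 212; August 1 index = (3 + 212) mod 7 = 5 -> Saturday
First Friday is August 7
Fridays: 7, 14, 21, 28

4 Fridays


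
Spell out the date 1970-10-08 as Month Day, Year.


ISO 1970-10-08 parses as year=1970, month=10, day=08
Month 10 -> October

October 8, 1970


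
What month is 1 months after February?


February is month 2
2 + 1 = 3

March


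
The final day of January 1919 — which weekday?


January 1919 has 31 days
Anchor: Jan 1, 1919. With p = 1919 - 1 = 1918: (p + p//4 - p//100 + p//400) mod 7 = (1918 + 479 - 19 + 4) mod 7 = 2382 mod 7 = 2 -> Wednesday (Mon=0 ... Sun=6)
January 1 is the anchor itself -> Wednesday
Last day offset: 31 - 1 = 30 days
Weekday index = (2 + 30) mod 7 = 4

Friday, January 31


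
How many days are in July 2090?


July 2090

31 days


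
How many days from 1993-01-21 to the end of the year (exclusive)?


Day of year: 21 of 365
Remaining = 365 - 21

344 days


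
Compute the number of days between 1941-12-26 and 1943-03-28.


From 1941-12-26 to 1943-03-28
1941-12-26: days before December = 31 + 28 + 31 + 30 + 31 + 30 + 31 + 31 + 30 + 31 + 30 = 334 (1941 is not a leap year); day of year = 334 + 26 = 360
1943-03-28: days before March = 31 + 28 = 59 (1943 is not a leap year); day of year = 59 + 28 = 87
Rest of 1941: 365 - 360 = 5
Full years 1942 (365): 365
Total = 5 + 365 + 87 = 457

457 days


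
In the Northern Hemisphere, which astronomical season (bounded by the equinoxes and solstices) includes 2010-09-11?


Date: September 11
Astronomical Summer (approx.; exact equinox/solstice day varies by year): June 21 to September 21
September 11 falls within the Summer window

Summer


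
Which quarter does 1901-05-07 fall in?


Month: May (month 5)
Q1: Jan-Mar, Q2: Apr-Jun, Q3: Jul-Sep, Q4: Oct-Dec

Q2


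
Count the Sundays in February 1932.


February 1932 has 29 days
Anchor: Jan 1, 1932. With p = 1932 - 1 = 1931: (p + p//4 - p//100 + p//400) mod 7 = (1931 + 482 - 19 + 4) mod 7 = 2398 mod 7 = 4 -> Friday (Mon=0 ... Sun=6)
Days before February (Jan): 31; February 1 index = (4 + 31) mod 7 = 0 -> Monday
First Sunday is February 7
Sundays: 7, 14, 21, 28

4 Sundays


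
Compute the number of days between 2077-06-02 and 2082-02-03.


From 2077-06-02 to 2082-02-03
2077-06-02: days before June = 31 + 28 + 31 + 30 + 31 = 151 (2077 is not a leap year); day of year = 151 + 2 = 153
2082-02-03: days before February = 31; day of year = 31 + 3 = 34
Rest of 2077: 365 - 153 = 212
Full years 2078 (365), 2079 (365), 2080 (366), 2081 (365): 1461
Total = 212 + 1461 + 34 = 1707

1707 days


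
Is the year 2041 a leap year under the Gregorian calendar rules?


Gregorian leap year rule: divisible by 4, but not by 100, unless also by 400.
2041 is not divisible by 4 -> not a leap year

No


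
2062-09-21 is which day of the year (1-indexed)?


Date: September 21, 2062
Days in months 1 through 8: 243
Plus 21 days in September

Day of year: 264


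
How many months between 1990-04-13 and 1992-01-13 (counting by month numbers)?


From April 1990 to January 1992
2 years * 12 = 24 months, minus 3 months = 21

21 months


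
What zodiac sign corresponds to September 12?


Date: September 12
Conventional tropical zodiac dates: Virgo from August 23 onward; Libra starts September 23
September 12 falls within the Virgo range

Virgo


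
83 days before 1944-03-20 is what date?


Start: 1944-03-20, subtract 83 days
Back 20 days from March 20 reaches February 29, 1944 -> 63 left
February 1944 has 29 days -> back to January 31, 1944 -> 34 left
January 1944 has 31 days -> back to December 31, 1943 -> 3 left
December 1943: 31 - 3 = 28 -> lands on December 28

Result: 1943-12-28


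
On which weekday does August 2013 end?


August 2013 has 31 days
Anchor: Jan 1, 2013. With p = 2013 - 1 = 2012: (p + p//4 - p//100 + p//400) mod 7 = (2012 + 503 - 20 + 5) mod 7 = 2500 mod 7 = 1 -> Tuesday (Mon=0 ... Sun=6)
Days before August (Jan-Jul): 212; August 1 index = (1 + 212) mod 7 = 3 -> Thursday
Last day offset: 31 - 1 = 30 days
Weekday index = (3 + 30) mod 7 = 5

Saturday, August 31


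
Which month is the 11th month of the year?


Month 11 of 12

November


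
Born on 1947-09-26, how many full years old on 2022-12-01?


Birth: 1947-09-26
Reference: 2022-12-01
Year difference: 2022 - 1947 = 75

75 years old


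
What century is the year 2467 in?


Century = (year - 1) // 100 + 1
= (2467 - 1) // 100 + 1
= 2466 // 100 + 1
= 24 + 1

25th century


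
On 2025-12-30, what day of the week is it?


Date: December 30, 2025
Anchor: Jan 1, 2025. With p = 2025 - 1 = 2024: (p + p//4 - p//100 + p//400) mod 7 = (2024 + 506 - 20 + 5) mod 7 = 2515 mod 7 = 2 -> Wednesday (Mon=0 ... Sun=6)
Days before December (Jan-Nov): 334; offset = 334 + 30 - 1 = 363
Weekday index = (2 + 363) mod 7 = 1

Day of the week: Tuesday


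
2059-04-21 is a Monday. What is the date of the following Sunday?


Current: Monday
Target: Sunday
Days ahead: 6

Next Sunday: 2059-04-27


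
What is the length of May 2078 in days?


May 2078

31 days


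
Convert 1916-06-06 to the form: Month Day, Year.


ISO 1916-06-06 parses as year=1916, month=06, day=06
Month 6 -> June

June 6, 1916


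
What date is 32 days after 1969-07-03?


Start: 1969-07-03, add 32 days
July 1969 has 31 days: 31 - 3 = 28 days to July 31 -> 4 left
August 1969: 4 <= 31 -> lands on August 4

Result: 1969-08-04


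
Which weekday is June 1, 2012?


Target: June 1, 2012
Anchor: Jan 1, 2012. With p = 2012 - 1 = 2011: (p + p//4 - p//100 + p//400) mod 7 = (2011 + 502 - 20 + 5) mod 7 = 2498 mod 7 = 6 -> Sunday (Mon=0 ... Sun=6)
Days before June (Jan-May): 152 days
Weekday index = (6 + 152) mod 7 = 4

Friday


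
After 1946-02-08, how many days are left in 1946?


Day of year: 39 of 365
Remaining = 365 - 39

326 days


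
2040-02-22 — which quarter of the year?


Month: February (month 2)
Q1: Jan-Mar, Q2: Apr-Jun, Q3: Jul-Sep, Q4: Oct-Dec

Q1


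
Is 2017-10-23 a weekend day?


Anchor: Jan 1, 2017. With p = 2017 - 1 = 2016: (p + p//4 - p//100 + p//400) mod 7 = (2016 + 504 - 20 + 5) mod 7 = 2505 mod 7 = 6 -> Sunday (Mon=0 ... Sun=6)
Day of year: 296; offset = 295
Weekday index = (6 + 295) mod 7 = 0 -> Monday
Weekend days: Saturday, Sunday

No


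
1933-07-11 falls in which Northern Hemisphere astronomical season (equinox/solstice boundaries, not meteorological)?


Date: July 11
Astronomical Summer (approx.; exact equinox/solstice day varies by year): June 21 to September 21
July 11 falls within the Summer window

Summer


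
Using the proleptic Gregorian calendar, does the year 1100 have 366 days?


Gregorian leap year rule: divisible by 4, but not by 100, unless also by 400.
1100 is divisible by 100 but not 400 -> not a leap year

No


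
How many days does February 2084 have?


February 2084 (leap year: yes)

29 days


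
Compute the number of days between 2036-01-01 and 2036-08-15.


From 2036-01-01 to 2036-08-15
2036-01-01: day of year = 1
2036-08-15: days before August = 31 + 29 + 31 + 30 + 31 + 30 + 31 = 213 (2036 is a leap year); day of year = 213 + 15 = 228
Same year: 228 - 1 = 227

227 days


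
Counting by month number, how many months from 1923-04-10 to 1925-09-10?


From April 1923 to September 1925
2 years * 12 = 24 months, plus 5 months = 29

29 months


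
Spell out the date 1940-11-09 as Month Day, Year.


ISO 1940-11-09 parses as year=1940, month=11, day=09
Month 11 -> November

November 9, 1940


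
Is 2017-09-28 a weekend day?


Anchor: Jan 1, 2017. With p = 2017 - 1 = 2016: (p + p//4 - p//100 + p//400) mod 7 = (2016 + 504 - 20 + 5) mod 7 = 2505 mod 7 = 6 -> Sunday (Mon=0 ... Sun=6)
Day of year: 271; offset = 270
Weekday index = (6 + 270) mod 7 = 3 -> Thursday
Weekend days: Saturday, Sunday

No


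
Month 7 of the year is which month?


Month 7 of 12

July


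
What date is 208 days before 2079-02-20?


Start: 2079-02-20, subtract 208 days
Back 20 days from February 20 reaches January 31, 2079 -> 188 left
January 2079 has 31 days -> back to December 31, 2078 -> 157 left
December 2078 has 31 days -> back to November 30, 2078 -> 126 left
November 2078 has 30 days -> back to October 31, 2078 -> 96 left
October 2078 has 31 days -> back to September 30, 2078 -> 65 left
September 2078 has 30 days -> back to August 31, 2078 -> 35 left
August 2078 has 31 days -> back to July 31, 2078 -> 4 left
July 2078: 31 - 4 = 27 -> lands on July 27

Result: 2078-07-27


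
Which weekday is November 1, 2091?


Target: November 1, 2091
Anchor: Jan 1, 2091. With p = 2091 - 1 = 2090: (p + p//4 - p//100 + p//400) mod 7 = (2090 + 522 - 20 + 5) mod 7 = 2597 mod 7 = 0 -> Monday (Mon=0 ... Sun=6)
Days before November (Jan-Oct): 304 days
Weekday index = (0 + 304) mod 7 = 3

Thursday


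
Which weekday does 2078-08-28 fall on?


Date: August 28, 2078
Anchor: Jan 1, 2078. With p = 2078 - 1 = 2077: (p + p//4 - p//100 + p//400) mod 7 = (2077 + 519 - 20 + 5) mod 7 = 2581 mod 7 = 5 -> Saturday (Mon=0 ... Sun=6)
Days before August (Jan-Jul): 212; offset = 212 + 28 - 1 = 239
Weekday index = (5 + 239) mod 7 = 6

Day of the week: Sunday


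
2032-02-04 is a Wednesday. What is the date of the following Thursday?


Current: Wednesday
Target: Thursday
Days ahead: 1

Next Thursday: 2032-02-05


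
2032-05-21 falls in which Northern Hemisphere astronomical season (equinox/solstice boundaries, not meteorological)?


Date: May 21
Astronomical Spring (approx.; exact equinox/solstice day varies by year): March 20 to June 20
May 21 falls within the Spring window

Spring


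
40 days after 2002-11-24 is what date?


Start: 2002-11-24, add 40 days
November 2002 has 30 days: 30 - 24 = 6 days to November 30 -> 34 left
December 2002 has 31 days -> 3 left
January 2003: 3 <= 31 -> lands on January 3

Result: 2003-01-03


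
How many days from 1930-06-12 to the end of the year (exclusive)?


Day of year: 163 of 365
Remaining = 365 - 163

202 days


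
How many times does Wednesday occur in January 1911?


January 1911 has 31 days
Anchor: Jan 1, 1911. With p = 1911 - 1 = 1910: (p + p//4 - p//100 + p//400) mod 7 = (1910 + 477 - 19 + 4) mod 7 = 2372 mod 7 = 6 -> Sunday (Mon=0 ... Sun=6)
January 1 is the anchor itself -> Sunday
First Wednesday is January 4
Wednesdays: 4, 11, 18, 25

4 Wednesdays


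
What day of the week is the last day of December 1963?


December 1963 has 31 days
Anchor: Jan 1, 1963. With p = 1963 - 1 = 1962: (p + p//4 - p//100 + p//400) mod 7 = (1962 + 490 - 19 + 4) mod 7 = 2437 mod 7 = 1 -> Tuesday (Mon=0 ... Sun=6)
Days before December (Jan-Nov): 334; December 1 index = (1 + 334) mod 7 = 6 -> Sunday
Last day offset: 31 - 1 = 30 days
Weekday index = (6 + 30) mod 7 = 1

Tuesday, December 31


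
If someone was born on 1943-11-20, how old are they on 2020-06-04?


Birth: 1943-11-20
Reference: 2020-06-04
Year difference: 2020 - 1943 = 77
Birthday not yet reached in 2020, subtract 1

76 years old


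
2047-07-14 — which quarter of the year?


Month: July (month 7)
Q1: Jan-Mar, Q2: Apr-Jun, Q3: Jul-Sep, Q4: Oct-Dec

Q3


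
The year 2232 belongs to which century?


Century = (year - 1) // 100 + 1
= (2232 - 1) // 100 + 1
= 2231 // 100 + 1
= 22 + 1

23rd century


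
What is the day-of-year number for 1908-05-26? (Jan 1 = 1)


Date: May 26, 1908
Days in months 1 through 4: 121
Plus 26 days in May

Day of year: 147


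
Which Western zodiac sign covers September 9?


Date: September 9
Conventional tropical zodiac dates: Virgo from August 23 onward; Libra starts September 23
September 9 falls within the Virgo range

Virgo


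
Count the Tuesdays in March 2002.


March 2002 has 31 days
Anchor: Jan 1, 2002. With p = 2002 - 1 = 2001: (p + p//4 - p//100 + p//400) mod 7 = (2001 + 500 - 20 + 5) mod 7 = 2486 mod 7 = 1 -> Tuesday (Mon=0 ... Sun=6)
Days before March (Jan-Feb): 59; March 1 index = (1 + 59) mod 7 = 4 -> Friday
First Tuesday is March 5
Tuesdays: 5, 12, 19, 26

4 Tuesdays


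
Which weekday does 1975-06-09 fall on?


Date: June 9, 1975
Anchor: Jan 1, 1975. With p = 1975 - 1 = 1974: (p + p//4 - p//100 + p//400) mod 7 = (1974 + 493 - 19 + 4) mod 7 = 2452 mod 7 = 2 -> Wednesday (Mon=0 ... Sun=6)
Days before June (Jan-May): 151; offset = 151 + 9 - 1 = 159
Weekday index = (2 + 159) mod 7 = 0

Day of the week: Monday


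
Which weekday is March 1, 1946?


Target: March 1, 1946
Anchor: Jan 1, 1946. With p = 1946 - 1 = 1945: (p + p//4 - p//100 + p//400) mod 7 = (1945 + 486 - 19 + 4) mod 7 = 2416 mod 7 = 1 -> Tuesday (Mon=0 ... Sun=6)
Days before March (Jan-Feb): 59 days
Weekday index = (1 + 59) mod 7 = 4

Friday


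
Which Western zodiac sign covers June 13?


Date: June 13
Conventional tropical zodiac dates: Gemini from May 21 onward; Cancer starts June 21
June 13 falls within the Gemini range

Gemini


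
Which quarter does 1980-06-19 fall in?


Month: June (month 6)
Q1: Jan-Mar, Q2: Apr-Jun, Q3: Jul-Sep, Q4: Oct-Dec

Q2


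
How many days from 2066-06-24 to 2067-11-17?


From 2066-06-24 to 2067-11-17
2066-06-24: days before June = 31 + 28 + 31 + 30 + 31 = 151 (2066 is not a leap year); day of year = 151 + 24 = 175
2067-11-17: days before November = 31 + 28 + 31 + 30 + 31 + 30 + 31 + 31 + 30 + 31 = 304 (2067 is not a leap year); day of year = 304 + 17 = 321
Rest of 2066: 365 - 175 = 190
Total = 190 + 321 = 511

511 days


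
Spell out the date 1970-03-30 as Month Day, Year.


ISO 1970-03-30 parses as year=1970, month=03, day=30
Month 3 -> March

March 30, 1970


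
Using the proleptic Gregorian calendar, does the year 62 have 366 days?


Gregorian leap year rule: divisible by 4, but not by 100, unless also by 400.
62 is not divisible by 4 -> not a leap year

No


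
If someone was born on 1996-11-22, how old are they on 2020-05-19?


Birth: 1996-11-22
Reference: 2020-05-19
Year difference: 2020 - 1996 = 24
Birthday not yet reached in 2020, subtract 1

23 years old


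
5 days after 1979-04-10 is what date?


Start: 1979-04-10, add 5 days
April 1979 has 30 days; 10 + 5 = 15 stays within April

Result: 1979-04-15


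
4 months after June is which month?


June is month 6
6 + 4 = 10

October


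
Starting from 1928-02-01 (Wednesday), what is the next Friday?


Current: Wednesday
Target: Friday
Days ahead: 2

Next Friday: 1928-02-03


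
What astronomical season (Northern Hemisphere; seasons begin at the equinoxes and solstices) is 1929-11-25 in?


Date: November 25
Astronomical Autumn (approx.; exact equinox/solstice day varies by year): September 22 to December 20
November 25 falls within the Autumn window

Autumn


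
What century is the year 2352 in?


Century = (year - 1) // 100 + 1
= (2352 - 1) // 100 + 1
= 2351 // 100 + 1
= 23 + 1

24th century


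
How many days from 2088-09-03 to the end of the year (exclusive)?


Day of year: 247 of 366
Remaining = 366 - 247

119 days


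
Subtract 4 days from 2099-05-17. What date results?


Start: 2099-05-17, subtract 4 days
17 - 4 = 13 stays within May 2099

Result: 2099-05-13


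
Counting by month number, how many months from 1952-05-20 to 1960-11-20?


From May 1952 to November 1960
8 years * 12 = 96 months, plus 6 months = 102

102 months


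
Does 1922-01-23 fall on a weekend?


Anchor: Jan 1, 1922. With p = 1922 - 1 = 1921: (p + p//4 - p//100 + p//400) mod 7 = (1921 + 480 - 19 + 4) mod 7 = 2386 mod 7 = 6 -> Sunday (Mon=0 ... Sun=6)
Day of year: 23; offset = 22
Weekday index = (6 + 22) mod 7 = 0 -> Monday
Weekend days: Saturday, Sunday

No


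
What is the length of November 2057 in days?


November 2057

30 days


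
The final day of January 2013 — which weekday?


January 2013 has 31 days
Anchor: Jan 1, 2013. With p = 2013 - 1 = 2012: (p + p//4 - p//100 + p//400) mod 7 = (2012 + 503 - 20 + 5) mod 7 = 2500 mod 7 = 1 -> Tuesday (Mon=0 ... Sun=6)
January 1 is the anchor itself -> Tuesday
Last day offset: 31 - 1 = 30 days
Weekday index = (1 + 30) mod 7 = 3

Thursday, January 31


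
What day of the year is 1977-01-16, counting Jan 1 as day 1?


Date: January 16, 1977
No months before January
Plus 16 days in January

Day of year: 16


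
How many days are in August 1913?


August 1913

31 days


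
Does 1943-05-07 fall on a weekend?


Anchor: Jan 1, 1943. With p = 1943 - 1 = 1942: (p + p//4 - p//100 + p//400) mod 7 = (1942 + 485 - 19 + 4) mod 7 = 2412 mod 7 = 4 -> Friday (Mon=0 ... Sun=6)
Day of year: 127; offset = 126
Weekday index = (4 + 126) mod 7 = 4 -> Friday
Weekend days: Saturday, Sunday

No


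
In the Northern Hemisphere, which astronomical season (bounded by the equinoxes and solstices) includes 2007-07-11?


Date: July 11
Astronomical Summer (approx.; exact equinox/solstice day varies by year): June 21 to September 21
July 11 falls within the Summer window

Summer


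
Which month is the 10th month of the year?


Month 10 of 12

October


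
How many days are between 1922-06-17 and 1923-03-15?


From 1922-06-17 to 1923-03-15
1922-06-17: days before June = 31 + 28 + 31 + 30 + 31 = 151 (1922 is not a leap year); day of year = 151 + 17 = 168
1923-03-15: days before March = 31 + 28 = 59 (1923 is not a leap year); day of year = 59 + 15 = 74
Rest of 1922: 365 - 168 = 197
Total = 197 + 74 = 271

271 days


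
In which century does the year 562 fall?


Century = (year - 1) // 100 + 1
= (562 - 1) // 100 + 1
= 561 // 100 + 1
= 5 + 1

6th century


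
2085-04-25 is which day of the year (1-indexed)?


Date: April 25, 2085
Days in months 1 through 3: 90
Plus 25 days in April

Day of year: 115


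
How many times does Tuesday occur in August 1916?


August 1916 has 31 days
Anchor: Jan 1, 1916. With p = 1916 - 1 = 1915: (p + p//4 - p//100 + p//400) mod 7 = (1915 + 478 - 19 + 4) mod 7 = 2378 mod 7 = 5 -> Saturday (Mon=0 ... Sun=6)
Days before August (Jan-Jul): 213; August 1 index = (5 + 213) mod 7 = 1 -> Tuesday
First Tuesday is August 1
Tuesdays: 1, 8, 15, 22, 29

5 Tuesdays


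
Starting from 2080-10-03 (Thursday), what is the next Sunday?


Current: Thursday
Target: Sunday
Days ahead: 3

Next Sunday: 2080-10-06


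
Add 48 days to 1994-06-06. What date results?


Start: 1994-06-06, add 48 days
June 1994 has 30 days: 30 - 6 = 24 days to June 30 -> 24 left
July 1994: 24 <= 31 -> lands on July 24

Result: 1994-07-24


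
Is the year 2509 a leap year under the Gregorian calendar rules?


Gregorian leap year rule: divisible by 4, but not by 100, unless also by 400.
2509 is not divisible by 4 -> not a leap year

No


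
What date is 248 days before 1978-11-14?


Start: 1978-11-14, subtract 248 days
Back 14 days from November 14 reaches October 31, 1978 -> 234 left
October 1978 has 31 days -> back to September 30, 1978 -> 203 left
September 1978 has 30 days -> back to August 31, 1978 -> 173 left
August 1978 has 31 days -> back to July 31, 1978 -> 142 left
July 1978 has 31 days -> back to June 30, 1978 -> 111 left
June 1978 has 30 days -> back to May 31, 1978 -> 81 left
May 1978 has 31 days -> back to April 30, 1978 -> 50 left
April 1978 has 30 days -> back to March 31, 1978 -> 20 left
March 1978: 31 - 20 = 11 -> lands on March 11

Result: 1978-03-11


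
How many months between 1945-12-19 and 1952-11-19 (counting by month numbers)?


From December 1945 to November 1952
7 years * 12 = 84 months, minus 1 month = 83

83 months


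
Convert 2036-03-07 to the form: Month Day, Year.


ISO 2036-03-07 parses as year=2036, month=03, day=07
Month 3 -> March

March 7, 2036


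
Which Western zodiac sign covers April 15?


Date: April 15
Conventional tropical zodiac dates: Aries from March 21 onward; Taurus starts April 20
April 15 falls within the Aries range

Aries


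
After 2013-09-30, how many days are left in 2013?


Day of year: 273 of 365
Remaining = 365 - 273

92 days


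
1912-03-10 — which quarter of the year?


Month: March (month 3)
Q1: Jan-Mar, Q2: Apr-Jun, Q3: Jul-Sep, Q4: Oct-Dec

Q1


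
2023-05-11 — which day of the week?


Date: May 11, 2023
Anchor: Jan 1, 2023. With p = 2023 - 1 = 2022: (p + p//4 - p//100 + p//400) mod 7 = (2022 + 505 - 20 + 5) mod 7 = 2512 mod 7 = 6 -> Sunday (Mon=0 ... Sun=6)
Days before May (Jan-Apr): 120; offset = 120 + 11 - 1 = 130
Weekday index = (6 + 130) mod 7 = 3

Day of the week: Thursday


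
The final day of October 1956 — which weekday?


October 1956 has 31 days
Anchor: Jan 1, 1956. With p = 1956 - 1 = 1955: (p + p//4 - p//100 + p//400) mod 7 = (1955 + 488 - 19 + 4) mod 7 = 2428 mod 7 = 6 -> Sunday (Mon=0 ... Sun=6)
Days before October (Jan-Sep): 274; October 1 index = (6 + 274) mod 7 = 0 -> Monday
Last day offset: 31 - 1 = 30 days
Weekday index = (0 + 30) mod 7 = 2

Wednesday, October 31


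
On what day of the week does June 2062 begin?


Target: June 1, 2062
Anchor: Jan 1, 2062. With p = 2062 - 1 = 2061: (p + p//4 - p//100 + p//400) mod 7 = (2061 + 515 - 20 + 5) mod 7 = 2561 mod 7 = 6 -> Sunday (Mon=0 ... Sun=6)
Days before June (Jan-May): 151 days
Weekday index = (6 + 151) mod 7 = 3

Thursday


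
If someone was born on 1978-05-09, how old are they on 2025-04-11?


Birth: 1978-05-09
Reference: 2025-04-11
Year difference: 2025 - 1978 = 47
Birthday not yet reached in 2025, subtract 1

46 years old


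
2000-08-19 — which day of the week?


Date: August 19, 2000
Anchor: Jan 1, 2000. With p = 2000 - 1 = 1999: (p + p//4 - p//100 + p//400) mod 7 = (1999 + 499 - 19 + 4) mod 7 = 2483 mod 7 = 5 -> Saturday (Mon=0 ... Sun=6)
Days before August (Jan-Jul): 213; offset = 213 + 19 - 1 = 231
Weekday index = (5 + 231) mod 7 = 5

Day of the week: Saturday


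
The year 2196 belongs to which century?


Century = (year - 1) // 100 + 1
= (2196 - 1) // 100 + 1
= 2195 // 100 + 1
= 21 + 1

22nd century


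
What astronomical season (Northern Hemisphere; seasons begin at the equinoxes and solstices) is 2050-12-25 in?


Date: December 25
Astronomical Winter (approx.; exact equinox/solstice day varies by year): December 21 to March 19
December 25 falls within the Winter window

Winter


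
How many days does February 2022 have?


February 2022 (leap year: no)

28 days


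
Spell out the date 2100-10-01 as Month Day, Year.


ISO 2100-10-01 parses as year=2100, month=10, day=01
Month 10 -> October

October 1, 2100


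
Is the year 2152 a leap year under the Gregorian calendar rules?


Gregorian leap year rule: divisible by 4, but not by 100, unless also by 400.
2152 is divisible by 4 but not 100 -> leap year

Yes
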